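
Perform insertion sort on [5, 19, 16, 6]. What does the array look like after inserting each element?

First element 5 is already 'sorted'
Insert 19: shifted 0 elements -> [5, 19, 16, 6]
Insert 16: shifted 1 elements -> [5, 16, 19, 6]
Insert 6: shifted 2 elements -> [5, 6, 16, 19]


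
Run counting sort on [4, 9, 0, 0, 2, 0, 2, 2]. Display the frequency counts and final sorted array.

Count array: [3, 0, 3, 0, 1, 0, 0, 0, 0, 1]
(count[i] = number of elements equal to i)
Cumulative count: [3, 3, 6, 6, 7, 7, 7, 7, 7, 8]
Sorted: [0, 0, 0, 2, 2, 2, 4, 9]


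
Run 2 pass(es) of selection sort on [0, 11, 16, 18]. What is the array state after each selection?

Pass 1: Select minimum 0 at index 0, swap -> [0, 11, 16, 18]
Pass 2: Select minimum 11 at index 1, swap -> [0, 11, 16, 18]


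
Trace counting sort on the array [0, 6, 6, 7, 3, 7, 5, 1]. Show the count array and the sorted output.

Count array: [1, 1, 0, 1, 0, 1, 2, 2]
(count[i] = number of elements equal to i)
Cumulative count: [1, 2, 2, 3, 3, 4, 6, 8]
Sorted: [0, 1, 3, 5, 6, 6, 7, 7]


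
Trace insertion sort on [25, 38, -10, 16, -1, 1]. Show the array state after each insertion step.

First element 25 is already 'sorted'
Insert 38: shifted 0 elements -> [25, 38, -10, 16, -1, 1]
Insert -10: shifted 2 elements -> [-10, 25, 38, 16, -1, 1]
Insert 16: shifted 2 elements -> [-10, 16, 25, 38, -1, 1]
Insert -1: shifted 3 elements -> [-10, -1, 16, 25, 38, 1]
Insert 1: shifted 3 elements -> [-10, -1, 1, 16, 25, 38]


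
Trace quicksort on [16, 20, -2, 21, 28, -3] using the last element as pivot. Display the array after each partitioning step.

Partition 1: pivot=-3 at index 0 -> [-3, 20, -2, 21, 28, 16]
Partition 2: pivot=16 at index 2 -> [-3, -2, 16, 21, 28, 20]
Partition 3: pivot=20 at index 3 -> [-3, -2, 16, 20, 28, 21]
Partition 4: pivot=21 at index 4 -> [-3, -2, 16, 20, 21, 28]


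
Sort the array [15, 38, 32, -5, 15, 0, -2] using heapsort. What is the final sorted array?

Build heap: [38, 15, 32, -5, 15, 0, -2]
Extract 38: [32, 15, 0, -5, 15, -2, 38]
Extract 32: [15, 15, 0, -5, -2, 32, 38]
Extract 15: [15, -2, 0, -5, 15, 32, 38]
Extract 15: [0, -2, -5, 15, 15, 32, 38]
Extract 0: [-2, -5, 0, 15, 15, 32, 38]
Extract -2: [-5, -2, 0, 15, 15, 32, 38]


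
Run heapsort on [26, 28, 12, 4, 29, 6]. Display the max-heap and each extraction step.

Build heap: [29, 28, 12, 4, 26, 6]
Extract 29: [28, 26, 12, 4, 6, 29]
Extract 28: [26, 6, 12, 4, 28, 29]
Extract 26: [12, 6, 4, 26, 28, 29]
Extract 12: [6, 4, 12, 26, 28, 29]
Extract 6: [4, 6, 12, 26, 28, 29]


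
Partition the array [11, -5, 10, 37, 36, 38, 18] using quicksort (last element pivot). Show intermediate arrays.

Partition 1: pivot=18 at index 3 -> [11, -5, 10, 18, 36, 38, 37]
Partition 2: pivot=10 at index 1 -> [-5, 10, 11, 18, 36, 38, 37]
Partition 3: pivot=37 at index 5 -> [-5, 10, 11, 18, 36, 37, 38]


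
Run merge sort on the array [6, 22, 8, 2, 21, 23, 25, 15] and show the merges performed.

Divide and conquer:
  Merge [6] + [22] -> [6, 22]
  Merge [8] + [2] -> [2, 8]
  Merge [6, 22] + [2, 8] -> [2, 6, 8, 22]
  Merge [21] + [23] -> [21, 23]
  Merge [25] + [15] -> [15, 25]
  Merge [21, 23] + [15, 25] -> [15, 21, 23, 25]
  Merge [2, 6, 8, 22] + [15, 21, 23, 25] -> [2, 6, 8, 15, 21, 22, 23, 25]


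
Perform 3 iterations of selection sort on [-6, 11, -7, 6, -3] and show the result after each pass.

Pass 1: Select minimum -7 at index 2, swap -> [-7, 11, -6, 6, -3]
Pass 2: Select minimum -6 at index 2, swap -> [-7, -6, 11, 6, -3]
Pass 3: Select minimum -3 at index 4, swap -> [-7, -6, -3, 6, 11]


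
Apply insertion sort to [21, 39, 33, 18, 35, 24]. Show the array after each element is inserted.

First element 21 is already 'sorted'
Insert 39: shifted 0 elements -> [21, 39, 33, 18, 35, 24]
Insert 33: shifted 1 elements -> [21, 33, 39, 18, 35, 24]
Insert 18: shifted 3 elements -> [18, 21, 33, 39, 35, 24]
Insert 35: shifted 1 elements -> [18, 21, 33, 35, 39, 24]
Insert 24: shifted 3 elements -> [18, 21, 24, 33, 35, 39]


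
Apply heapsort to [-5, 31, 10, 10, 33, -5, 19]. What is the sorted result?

Build heap: [33, 31, 19, 10, -5, -5, 10]
Extract 33: [31, 10, 19, 10, -5, -5, 33]
Extract 31: [19, 10, -5, 10, -5, 31, 33]
Extract 19: [10, 10, -5, -5, 19, 31, 33]
Extract 10: [10, -5, -5, 10, 19, 31, 33]
Extract 10: [-5, -5, 10, 10, 19, 31, 33]
Extract -5: [-5, -5, 10, 10, 19, 31, 33]


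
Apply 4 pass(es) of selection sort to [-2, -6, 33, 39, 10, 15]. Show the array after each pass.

Pass 1: Select minimum -6 at index 1, swap -> [-6, -2, 33, 39, 10, 15]
Pass 2: Select minimum -2 at index 1, swap -> [-6, -2, 33, 39, 10, 15]
Pass 3: Select minimum 10 at index 4, swap -> [-6, -2, 10, 39, 33, 15]
Pass 4: Select minimum 15 at index 5, swap -> [-6, -2, 10, 15, 33, 39]


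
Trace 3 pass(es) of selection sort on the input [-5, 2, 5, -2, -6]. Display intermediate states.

Pass 1: Select minimum -6 at index 4, swap -> [-6, 2, 5, -2, -5]
Pass 2: Select minimum -5 at index 4, swap -> [-6, -5, 5, -2, 2]
Pass 3: Select minimum -2 at index 3, swap -> [-6, -5, -2, 5, 2]


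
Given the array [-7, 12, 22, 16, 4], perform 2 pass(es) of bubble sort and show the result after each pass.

After pass 1: [-7, 12, 16, 4, 22] (2 swaps)
After pass 2: [-7, 12, 4, 16, 22] (1 swaps)
Total swaps: 3


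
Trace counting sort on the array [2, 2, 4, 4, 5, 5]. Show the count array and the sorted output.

Count array: [0, 0, 2, 0, 2, 2]
(count[i] = number of elements equal to i)
Cumulative count: [0, 0, 2, 2, 4, 6]
Sorted: [2, 2, 4, 4, 5, 5]


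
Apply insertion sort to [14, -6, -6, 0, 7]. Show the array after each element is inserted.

First element 14 is already 'sorted'
Insert -6: shifted 1 elements -> [-6, 14, -6, 0, 7]
Insert -6: shifted 1 elements -> [-6, -6, 14, 0, 7]
Insert 0: shifted 1 elements -> [-6, -6, 0, 14, 7]
Insert 7: shifted 1 elements -> [-6, -6, 0, 7, 14]


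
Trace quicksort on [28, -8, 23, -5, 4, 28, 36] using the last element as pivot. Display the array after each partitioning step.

Partition 1: pivot=36 at index 6 -> [28, -8, 23, -5, 4, 28, 36]
Partition 2: pivot=28 at index 5 -> [28, -8, 23, -5, 4, 28, 36]
Partition 3: pivot=4 at index 2 -> [-8, -5, 4, 28, 23, 28, 36]
Partition 4: pivot=-5 at index 1 -> [-8, -5, 4, 28, 23, 28, 36]
Partition 5: pivot=23 at index 3 -> [-8, -5, 4, 23, 28, 28, 36]


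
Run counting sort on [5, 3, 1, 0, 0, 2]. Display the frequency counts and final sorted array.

Count array: [2, 1, 1, 1, 0, 1]
(count[i] = number of elements equal to i)
Cumulative count: [2, 3, 4, 5, 5, 6]
Sorted: [0, 0, 1, 2, 3, 5]


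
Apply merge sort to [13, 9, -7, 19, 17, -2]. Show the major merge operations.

Divide and conquer:
  Merge [9] + [-7] -> [-7, 9]
  Merge [13] + [-7, 9] -> [-7, 9, 13]
  Merge [17] + [-2] -> [-2, 17]
  Merge [19] + [-2, 17] -> [-2, 17, 19]
  Merge [-7, 9, 13] + [-2, 17, 19] -> [-7, -2, 9, 13, 17, 19]


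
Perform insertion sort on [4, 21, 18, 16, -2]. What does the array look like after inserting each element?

First element 4 is already 'sorted'
Insert 21: shifted 0 elements -> [4, 21, 18, 16, -2]
Insert 18: shifted 1 elements -> [4, 18, 21, 16, -2]
Insert 16: shifted 2 elements -> [4, 16, 18, 21, -2]
Insert -2: shifted 4 elements -> [-2, 4, 16, 18, 21]


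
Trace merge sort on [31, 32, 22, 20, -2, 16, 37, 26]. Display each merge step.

Divide and conquer:
  Merge [31] + [32] -> [31, 32]
  Merge [22] + [20] -> [20, 22]
  Merge [31, 32] + [20, 22] -> [20, 22, 31, 32]
  Merge [-2] + [16] -> [-2, 16]
  Merge [37] + [26] -> [26, 37]
  Merge [-2, 16] + [26, 37] -> [-2, 16, 26, 37]
  Merge [20, 22, 31, 32] + [-2, 16, 26, 37] -> [-2, 16, 20, 22, 26, 31, 32, 37]


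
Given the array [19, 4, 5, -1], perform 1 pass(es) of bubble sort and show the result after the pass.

After pass 1: [4, 5, -1, 19] (3 swaps)
Total swaps: 3


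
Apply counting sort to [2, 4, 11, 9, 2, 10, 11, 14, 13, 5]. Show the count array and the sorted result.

Count array: [0, 0, 2, 0, 1, 1, 0, 0, 0, 1, 1, 2, 0, 1, 1]
(count[i] = number of elements equal to i)
Cumulative count: [0, 0, 2, 2, 3, 4, 4, 4, 4, 5, 6, 8, 8, 9, 10]
Sorted: [2, 2, 4, 5, 9, 10, 11, 11, 13, 14]


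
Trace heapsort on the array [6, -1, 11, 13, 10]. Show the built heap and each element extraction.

Build heap: [13, 10, 11, -1, 6]
Extract 13: [11, 10, 6, -1, 13]
Extract 11: [10, -1, 6, 11, 13]
Extract 10: [6, -1, 10, 11, 13]
Extract 6: [-1, 6, 10, 11, 13]


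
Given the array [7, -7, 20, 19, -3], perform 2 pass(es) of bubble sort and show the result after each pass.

After pass 1: [-7, 7, 19, -3, 20] (3 swaps)
After pass 2: [-7, 7, -3, 19, 20] (1 swaps)
Total swaps: 4


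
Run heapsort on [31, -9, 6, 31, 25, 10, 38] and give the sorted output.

Build heap: [38, 31, 31, -9, 25, 10, 6]
Extract 38: [31, 25, 31, -9, 6, 10, 38]
Extract 31: [31, 25, 10, -9, 6, 31, 38]
Extract 31: [25, 6, 10, -9, 31, 31, 38]
Extract 25: [10, 6, -9, 25, 31, 31, 38]
Extract 10: [6, -9, 10, 25, 31, 31, 38]
Extract 6: [-9, 6, 10, 25, 31, 31, 38]


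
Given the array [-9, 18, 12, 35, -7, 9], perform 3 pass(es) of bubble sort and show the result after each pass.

After pass 1: [-9, 12, 18, -7, 9, 35] (3 swaps)
After pass 2: [-9, 12, -7, 9, 18, 35] (2 swaps)
After pass 3: [-9, -7, 9, 12, 18, 35] (2 swaps)
Total swaps: 7


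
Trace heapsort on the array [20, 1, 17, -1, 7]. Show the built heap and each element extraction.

Build heap: [20, 7, 17, -1, 1]
Extract 20: [17, 7, 1, -1, 20]
Extract 17: [7, -1, 1, 17, 20]
Extract 7: [1, -1, 7, 17, 20]
Extract 1: [-1, 1, 7, 17, 20]


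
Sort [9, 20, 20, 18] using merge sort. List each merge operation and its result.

Divide and conquer:
  Merge [9] + [20] -> [9, 20]
  Merge [20] + [18] -> [18, 20]
  Merge [9, 20] + [18, 20] -> [9, 18, 20, 20]


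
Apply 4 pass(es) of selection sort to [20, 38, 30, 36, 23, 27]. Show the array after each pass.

Pass 1: Select minimum 20 at index 0, swap -> [20, 38, 30, 36, 23, 27]
Pass 2: Select minimum 23 at index 4, swap -> [20, 23, 30, 36, 38, 27]
Pass 3: Select minimum 27 at index 5, swap -> [20, 23, 27, 36, 38, 30]
Pass 4: Select minimum 30 at index 5, swap -> [20, 23, 27, 30, 38, 36]


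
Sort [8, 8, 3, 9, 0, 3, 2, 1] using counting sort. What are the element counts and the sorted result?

Count array: [1, 1, 1, 2, 0, 0, 0, 0, 2, 1]
(count[i] = number of elements equal to i)
Cumulative count: [1, 2, 3, 5, 5, 5, 5, 5, 7, 8]
Sorted: [0, 1, 2, 3, 3, 8, 8, 9]


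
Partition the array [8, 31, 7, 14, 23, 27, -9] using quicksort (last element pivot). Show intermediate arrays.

Partition 1: pivot=-9 at index 0 -> [-9, 31, 7, 14, 23, 27, 8]
Partition 2: pivot=8 at index 2 -> [-9, 7, 8, 14, 23, 27, 31]
Partition 3: pivot=31 at index 6 -> [-9, 7, 8, 14, 23, 27, 31]
Partition 4: pivot=27 at index 5 -> [-9, 7, 8, 14, 23, 27, 31]
Partition 5: pivot=23 at index 4 -> [-9, 7, 8, 14, 23, 27, 31]


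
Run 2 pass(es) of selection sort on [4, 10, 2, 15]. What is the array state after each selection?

Pass 1: Select minimum 2 at index 2, swap -> [2, 10, 4, 15]
Pass 2: Select minimum 4 at index 2, swap -> [2, 4, 10, 15]


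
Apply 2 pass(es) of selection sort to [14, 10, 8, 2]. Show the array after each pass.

Pass 1: Select minimum 2 at index 3, swap -> [2, 10, 8, 14]
Pass 2: Select minimum 8 at index 2, swap -> [2, 8, 10, 14]


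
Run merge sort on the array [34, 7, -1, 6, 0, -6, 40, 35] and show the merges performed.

Divide and conquer:
  Merge [34] + [7] -> [7, 34]
  Merge [-1] + [6] -> [-1, 6]
  Merge [7, 34] + [-1, 6] -> [-1, 6, 7, 34]
  Merge [0] + [-6] -> [-6, 0]
  Merge [40] + [35] -> [35, 40]
  Merge [-6, 0] + [35, 40] -> [-6, 0, 35, 40]
  Merge [-1, 6, 7, 34] + [-6, 0, 35, 40] -> [-6, -1, 0, 6, 7, 34, 35, 40]


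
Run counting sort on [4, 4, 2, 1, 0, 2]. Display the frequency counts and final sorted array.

Count array: [1, 1, 2, 0, 2]
(count[i] = number of elements equal to i)
Cumulative count: [1, 2, 4, 4, 6]
Sorted: [0, 1, 2, 2, 4, 4]


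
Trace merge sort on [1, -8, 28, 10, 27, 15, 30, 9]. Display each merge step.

Divide and conquer:
  Merge [1] + [-8] -> [-8, 1]
  Merge [28] + [10] -> [10, 28]
  Merge [-8, 1] + [10, 28] -> [-8, 1, 10, 28]
  Merge [27] + [15] -> [15, 27]
  Merge [30] + [9] -> [9, 30]
  Merge [15, 27] + [9, 30] -> [9, 15, 27, 30]
  Merge [-8, 1, 10, 28] + [9, 15, 27, 30] -> [-8, 1, 9, 10, 15, 27, 28, 30]


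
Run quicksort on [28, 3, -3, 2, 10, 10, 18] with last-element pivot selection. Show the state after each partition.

Partition 1: pivot=18 at index 5 -> [3, -3, 2, 10, 10, 18, 28]
Partition 2: pivot=10 at index 4 -> [3, -3, 2, 10, 10, 18, 28]
Partition 3: pivot=10 at index 3 -> [3, -3, 2, 10, 10, 18, 28]
Partition 4: pivot=2 at index 1 -> [-3, 2, 3, 10, 10, 18, 28]


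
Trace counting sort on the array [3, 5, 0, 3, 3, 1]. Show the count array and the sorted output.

Count array: [1, 1, 0, 3, 0, 1]
(count[i] = number of elements equal to i)
Cumulative count: [1, 2, 2, 5, 5, 6]
Sorted: [0, 1, 3, 3, 3, 5]


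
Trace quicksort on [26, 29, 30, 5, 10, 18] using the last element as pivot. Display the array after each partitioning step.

Partition 1: pivot=18 at index 2 -> [5, 10, 18, 26, 29, 30]
Partition 2: pivot=10 at index 1 -> [5, 10, 18, 26, 29, 30]
Partition 3: pivot=30 at index 5 -> [5, 10, 18, 26, 29, 30]
Partition 4: pivot=29 at index 4 -> [5, 10, 18, 26, 29, 30]


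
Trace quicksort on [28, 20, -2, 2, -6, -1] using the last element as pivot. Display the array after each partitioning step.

Partition 1: pivot=-1 at index 2 -> [-2, -6, -1, 2, 20, 28]
Partition 2: pivot=-6 at index 0 -> [-6, -2, -1, 2, 20, 28]
Partition 3: pivot=28 at index 5 -> [-6, -2, -1, 2, 20, 28]
Partition 4: pivot=20 at index 4 -> [-6, -2, -1, 2, 20, 28]


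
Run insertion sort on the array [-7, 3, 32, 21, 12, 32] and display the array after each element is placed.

First element -7 is already 'sorted'
Insert 3: shifted 0 elements -> [-7, 3, 32, 21, 12, 32]
Insert 32: shifted 0 elements -> [-7, 3, 32, 21, 12, 32]
Insert 21: shifted 1 elements -> [-7, 3, 21, 32, 12, 32]
Insert 12: shifted 2 elements -> [-7, 3, 12, 21, 32, 32]
Insert 32: shifted 0 elements -> [-7, 3, 12, 21, 32, 32]


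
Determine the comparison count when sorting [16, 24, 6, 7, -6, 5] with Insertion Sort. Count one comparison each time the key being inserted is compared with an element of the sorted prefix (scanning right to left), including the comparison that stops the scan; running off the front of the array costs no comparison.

Insert 24: 16 <= 24 (stop) = 1 comparison(s) -> [16, 24, 6, 7, -6, 5]
Insert 6: 24 > 6 (shift), 16 > 6 (shift), reached front = 2 comparison(s) -> [6, 16, 24, 7, -6, 5]
Insert 7: 24 > 7 (shift), 16 > 7 (shift), 6 <= 7 (stop) = 3 comparison(s) -> [6, 7, 16, 24, -6, 5]
Insert -6: 24 > -6 (shift), 16 > -6 (shift), 7 > -6 (shift), 6 > -6 (shift), reached front = 4 comparison(s) -> [-6, 6, 7, 16, 24, 5]
Insert 5: 24 > 5 (shift), 16 > 5 (shift), 7 > 5 (shift), 6 > 5 (shift), -6 <= 5 (stop) = 5 comparison(s) -> [-6, 5, 6, 7, 16, 24]
Total comparisons: 1 + 2 + 3 + 4 + 5 = 15


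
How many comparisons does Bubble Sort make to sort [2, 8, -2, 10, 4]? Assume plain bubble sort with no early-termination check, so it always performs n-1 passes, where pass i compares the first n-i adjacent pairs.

Pass 1: compare adjacent pairs (0,1)..(3,4) = 4 comparison(s), 2 swap(s) -> [2, -2, 8, 4, 10]
Pass 2: compare adjacent pairs (0,1)..(2,3) = 3 comparison(s), 2 swap(s) -> [-2, 2, 4, 8, 10]
Pass 3: compare adjacent pairs (0,1)..(1,2) = 2 comparison(s), 0 swap(s) -> [-2, 2, 4, 8, 10]
Pass 4: compare adjacent pairs (0,1)..(0,1) = 1 comparison(s), 0 swap(s) -> [-2, 2, 4, 8, 10]
Total comparisons: 4 + 3 + 2 + 1 = 10


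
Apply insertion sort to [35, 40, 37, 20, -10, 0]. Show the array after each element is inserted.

First element 35 is already 'sorted'
Insert 40: shifted 0 elements -> [35, 40, 37, 20, -10, 0]
Insert 37: shifted 1 elements -> [35, 37, 40, 20, -10, 0]
Insert 20: shifted 3 elements -> [20, 35, 37, 40, -10, 0]
Insert -10: shifted 4 elements -> [-10, 20, 35, 37, 40, 0]
Insert 0: shifted 4 elements -> [-10, 0, 20, 35, 37, 40]


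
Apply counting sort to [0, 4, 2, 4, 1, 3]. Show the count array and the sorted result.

Count array: [1, 1, 1, 1, 2]
(count[i] = number of elements equal to i)
Cumulative count: [1, 2, 3, 4, 6]
Sorted: [0, 1, 2, 3, 4, 4]


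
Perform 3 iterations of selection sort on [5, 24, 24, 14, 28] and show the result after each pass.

Pass 1: Select minimum 5 at index 0, swap -> [5, 24, 24, 14, 28]
Pass 2: Select minimum 14 at index 3, swap -> [5, 14, 24, 24, 28]
Pass 3: Select minimum 24 at index 2, swap -> [5, 14, 24, 24, 28]


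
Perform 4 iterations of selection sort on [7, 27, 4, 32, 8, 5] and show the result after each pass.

Pass 1: Select minimum 4 at index 2, swap -> [4, 27, 7, 32, 8, 5]
Pass 2: Select minimum 5 at index 5, swap -> [4, 5, 7, 32, 8, 27]
Pass 3: Select minimum 7 at index 2, swap -> [4, 5, 7, 32, 8, 27]
Pass 4: Select minimum 8 at index 4, swap -> [4, 5, 7, 8, 32, 27]


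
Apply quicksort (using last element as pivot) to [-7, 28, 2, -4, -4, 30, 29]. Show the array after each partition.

Partition 1: pivot=29 at index 5 -> [-7, 28, 2, -4, -4, 29, 30]
Partition 2: pivot=-4 at index 2 -> [-7, -4, -4, 28, 2, 29, 30]
Partition 3: pivot=-4 at index 1 -> [-7, -4, -4, 28, 2, 29, 30]
Partition 4: pivot=2 at index 3 -> [-7, -4, -4, 2, 28, 29, 30]


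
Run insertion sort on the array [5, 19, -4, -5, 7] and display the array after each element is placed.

First element 5 is already 'sorted'
Insert 19: shifted 0 elements -> [5, 19, -4, -5, 7]
Insert -4: shifted 2 elements -> [-4, 5, 19, -5, 7]
Insert -5: shifted 3 elements -> [-5, -4, 5, 19, 7]
Insert 7: shifted 1 elements -> [-5, -4, 5, 7, 19]


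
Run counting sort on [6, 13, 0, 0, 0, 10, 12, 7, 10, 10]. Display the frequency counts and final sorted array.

Count array: [3, 0, 0, 0, 0, 0, 1, 1, 0, 0, 3, 0, 1, 1]
(count[i] = number of elements equal to i)
Cumulative count: [3, 3, 3, 3, 3, 3, 4, 5, 5, 5, 8, 8, 9, 10]
Sorted: [0, 0, 0, 6, 7, 10, 10, 10, 12, 13]


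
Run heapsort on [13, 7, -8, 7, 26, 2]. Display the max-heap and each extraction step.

Build heap: [26, 13, 2, 7, 7, -8]
Extract 26: [13, 7, 2, -8, 7, 26]
Extract 13: [7, 7, 2, -8, 13, 26]
Extract 7: [7, -8, 2, 7, 13, 26]
Extract 7: [2, -8, 7, 7, 13, 26]
Extract 2: [-8, 2, 7, 7, 13, 26]


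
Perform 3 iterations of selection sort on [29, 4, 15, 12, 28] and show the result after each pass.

Pass 1: Select minimum 4 at index 1, swap -> [4, 29, 15, 12, 28]
Pass 2: Select minimum 12 at index 3, swap -> [4, 12, 15, 29, 28]
Pass 3: Select minimum 15 at index 2, swap -> [4, 12, 15, 29, 28]


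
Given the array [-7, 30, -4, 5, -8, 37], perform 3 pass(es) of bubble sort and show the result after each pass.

After pass 1: [-7, -4, 5, -8, 30, 37] (3 swaps)
After pass 2: [-7, -4, -8, 5, 30, 37] (1 swaps)
After pass 3: [-7, -8, -4, 5, 30, 37] (1 swaps)
Total swaps: 5


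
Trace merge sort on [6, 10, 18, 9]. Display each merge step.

Divide and conquer:
  Merge [6] + [10] -> [6, 10]
  Merge [18] + [9] -> [9, 18]
  Merge [6, 10] + [9, 18] -> [6, 9, 10, 18]


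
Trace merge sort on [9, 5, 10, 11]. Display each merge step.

Divide and conquer:
  Merge [9] + [5] -> [5, 9]
  Merge [10] + [11] -> [10, 11]
  Merge [5, 9] + [10, 11] -> [5, 9, 10, 11]


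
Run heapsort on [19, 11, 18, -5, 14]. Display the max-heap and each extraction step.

Build heap: [19, 14, 18, -5, 11]
Extract 19: [18, 14, 11, -5, 19]
Extract 18: [14, -5, 11, 18, 19]
Extract 14: [11, -5, 14, 18, 19]
Extract 11: [-5, 11, 14, 18, 19]


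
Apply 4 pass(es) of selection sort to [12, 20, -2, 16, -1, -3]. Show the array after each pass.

Pass 1: Select minimum -3 at index 5, swap -> [-3, 20, -2, 16, -1, 12]
Pass 2: Select minimum -2 at index 2, swap -> [-3, -2, 20, 16, -1, 12]
Pass 3: Select minimum -1 at index 4, swap -> [-3, -2, -1, 16, 20, 12]
Pass 4: Select minimum 12 at index 5, swap -> [-3, -2, -1, 12, 20, 16]


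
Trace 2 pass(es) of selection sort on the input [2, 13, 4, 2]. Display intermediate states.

Pass 1: Select minimum 2 at index 0, swap -> [2, 13, 4, 2]
Pass 2: Select minimum 2 at index 3, swap -> [2, 2, 4, 13]


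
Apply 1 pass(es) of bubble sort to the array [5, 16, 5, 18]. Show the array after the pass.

After pass 1: [5, 5, 16, 18] (1 swaps)
Total swaps: 1


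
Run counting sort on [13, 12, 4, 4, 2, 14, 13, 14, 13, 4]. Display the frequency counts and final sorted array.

Count array: [0, 0, 1, 0, 3, 0, 0, 0, 0, 0, 0, 0, 1, 3, 2]
(count[i] = number of elements equal to i)
Cumulative count: [0, 0, 1, 1, 4, 4, 4, 4, 4, 4, 4, 4, 5, 8, 10]
Sorted: [2, 4, 4, 4, 12, 13, 13, 13, 14, 14]


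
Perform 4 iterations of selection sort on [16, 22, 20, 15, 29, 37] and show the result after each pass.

Pass 1: Select minimum 15 at index 3, swap -> [15, 22, 20, 16, 29, 37]
Pass 2: Select minimum 16 at index 3, swap -> [15, 16, 20, 22, 29, 37]
Pass 3: Select minimum 20 at index 2, swap -> [15, 16, 20, 22, 29, 37]
Pass 4: Select minimum 22 at index 3, swap -> [15, 16, 20, 22, 29, 37]


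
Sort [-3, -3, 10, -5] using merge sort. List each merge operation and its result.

Divide and conquer:
  Merge [-3] + [-3] -> [-3, -3]
  Merge [10] + [-5] -> [-5, 10]
  Merge [-3, -3] + [-5, 10] -> [-5, -3, -3, 10]


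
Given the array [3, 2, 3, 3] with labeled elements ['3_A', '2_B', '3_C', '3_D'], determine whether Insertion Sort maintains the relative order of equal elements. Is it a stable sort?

Trace Insertion Sort on the labeled array (the key is the number; the letter only tracks identity):
  Insert 2_B at index 0: [2_B, 3_A, 3_C, 3_D]
  Insert 3_C at index 2: [2_B, 3_A, 3_C, 3_D]
  Insert 3_D at index 3: [2_B, 3_A, 3_C, 3_D]
Final order: [2_B, 3_A, 3_C, 3_D]
Equal keys:
  value 3: originally 3_A, 3_C, 3_D; after sorting 3_A, 3_C, 3_D -> order preserved
All equal keys kept their original relative order. Insertion Sort is stable: elements are shifted only while they are strictly greater than the key, so a key is inserted after any equal elements already placed.
Answer: Stable


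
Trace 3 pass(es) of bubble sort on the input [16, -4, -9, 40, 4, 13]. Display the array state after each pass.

After pass 1: [-4, -9, 16, 4, 13, 40] (4 swaps)
After pass 2: [-9, -4, 4, 13, 16, 40] (3 swaps)
After pass 3: [-9, -4, 4, 13, 16, 40] (0 swaps)
Total swaps: 7


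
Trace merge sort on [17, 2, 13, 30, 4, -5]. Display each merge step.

Divide and conquer:
  Merge [2] + [13] -> [2, 13]
  Merge [17] + [2, 13] -> [2, 13, 17]
  Merge [4] + [-5] -> [-5, 4]
  Merge [30] + [-5, 4] -> [-5, 4, 30]
  Merge [2, 13, 17] + [-5, 4, 30] -> [-5, 2, 4, 13, 17, 30]


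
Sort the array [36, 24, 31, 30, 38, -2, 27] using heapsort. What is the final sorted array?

Build heap: [38, 36, 31, 30, 24, -2, 27]
Extract 38: [36, 30, 31, 27, 24, -2, 38]
Extract 36: [31, 30, -2, 27, 24, 36, 38]
Extract 31: [30, 27, -2, 24, 31, 36, 38]
Extract 30: [27, 24, -2, 30, 31, 36, 38]
Extract 27: [24, -2, 27, 30, 31, 36, 38]
Extract 24: [-2, 24, 27, 30, 31, 36, 38]


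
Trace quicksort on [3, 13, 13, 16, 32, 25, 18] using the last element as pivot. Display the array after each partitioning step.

Partition 1: pivot=18 at index 4 -> [3, 13, 13, 16, 18, 25, 32]
Partition 2: pivot=16 at index 3 -> [3, 13, 13, 16, 18, 25, 32]
Partition 3: pivot=13 at index 2 -> [3, 13, 13, 16, 18, 25, 32]
Partition 4: pivot=13 at index 1 -> [3, 13, 13, 16, 18, 25, 32]
Partition 5: pivot=32 at index 6 -> [3, 13, 13, 16, 18, 25, 32]


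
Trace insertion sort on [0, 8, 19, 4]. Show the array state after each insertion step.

First element 0 is already 'sorted'
Insert 8: shifted 0 elements -> [0, 8, 19, 4]
Insert 19: shifted 0 elements -> [0, 8, 19, 4]
Insert 4: shifted 2 elements -> [0, 4, 8, 19]


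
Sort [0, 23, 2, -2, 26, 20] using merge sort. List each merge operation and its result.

Divide and conquer:
  Merge [23] + [2] -> [2, 23]
  Merge [0] + [2, 23] -> [0, 2, 23]
  Merge [26] + [20] -> [20, 26]
  Merge [-2] + [20, 26] -> [-2, 20, 26]
  Merge [0, 2, 23] + [-2, 20, 26] -> [-2, 0, 2, 20, 23, 26]


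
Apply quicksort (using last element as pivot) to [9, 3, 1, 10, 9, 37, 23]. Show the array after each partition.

Partition 1: pivot=23 at index 5 -> [9, 3, 1, 10, 9, 23, 37]
Partition 2: pivot=9 at index 3 -> [9, 3, 1, 9, 10, 23, 37]
Partition 3: pivot=1 at index 0 -> [1, 3, 9, 9, 10, 23, 37]
Partition 4: pivot=9 at index 2 -> [1, 3, 9, 9, 10, 23, 37]


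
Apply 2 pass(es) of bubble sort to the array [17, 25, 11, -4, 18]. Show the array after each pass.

After pass 1: [17, 11, -4, 18, 25] (3 swaps)
After pass 2: [11, -4, 17, 18, 25] (2 swaps)
Total swaps: 5


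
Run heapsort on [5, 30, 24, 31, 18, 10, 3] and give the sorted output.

Build heap: [31, 30, 24, 5, 18, 10, 3]
Extract 31: [30, 18, 24, 5, 3, 10, 31]
Extract 30: [24, 18, 10, 5, 3, 30, 31]
Extract 24: [18, 5, 10, 3, 24, 30, 31]
Extract 18: [10, 5, 3, 18, 24, 30, 31]
Extract 10: [5, 3, 10, 18, 24, 30, 31]
Extract 5: [3, 5, 10, 18, 24, 30, 31]


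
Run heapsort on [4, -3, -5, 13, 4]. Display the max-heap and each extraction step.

Build heap: [13, 4, -5, -3, 4]
Extract 13: [4, 4, -5, -3, 13]
Extract 4: [4, -3, -5, 4, 13]
Extract 4: [-3, -5, 4, 4, 13]
Extract -3: [-5, -3, 4, 4, 13]


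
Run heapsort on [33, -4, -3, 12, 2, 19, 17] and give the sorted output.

Build heap: [33, 12, 19, -4, 2, -3, 17]
Extract 33: [19, 12, 17, -4, 2, -3, 33]
Extract 19: [17, 12, -3, -4, 2, 19, 33]
Extract 17: [12, 2, -3, -4, 17, 19, 33]
Extract 12: [2, -4, -3, 12, 17, 19, 33]
Extract 2: [-3, -4, 2, 12, 17, 19, 33]
Extract -3: [-4, -3, 2, 12, 17, 19, 33]


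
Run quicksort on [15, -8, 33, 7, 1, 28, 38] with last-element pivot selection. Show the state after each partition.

Partition 1: pivot=38 at index 6 -> [15, -8, 33, 7, 1, 28, 38]
Partition 2: pivot=28 at index 4 -> [15, -8, 7, 1, 28, 33, 38]
Partition 3: pivot=1 at index 1 -> [-8, 1, 7, 15, 28, 33, 38]
Partition 4: pivot=15 at index 3 -> [-8, 1, 7, 15, 28, 33, 38]


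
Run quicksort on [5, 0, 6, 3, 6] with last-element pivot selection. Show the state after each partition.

Partition 1: pivot=6 at index 4 -> [5, 0, 6, 3, 6]
Partition 2: pivot=3 at index 1 -> [0, 3, 6, 5, 6]
Partition 3: pivot=5 at index 2 -> [0, 3, 5, 6, 6]


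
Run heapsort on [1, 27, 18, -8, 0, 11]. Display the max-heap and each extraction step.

Build heap: [27, 1, 18, -8, 0, 11]
Extract 27: [18, 1, 11, -8, 0, 27]
Extract 18: [11, 1, 0, -8, 18, 27]
Extract 11: [1, -8, 0, 11, 18, 27]
Extract 1: [0, -8, 1, 11, 18, 27]
Extract 0: [-8, 0, 1, 11, 18, 27]


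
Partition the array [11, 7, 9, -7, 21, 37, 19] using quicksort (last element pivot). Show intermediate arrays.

Partition 1: pivot=19 at index 4 -> [11, 7, 9, -7, 19, 37, 21]
Partition 2: pivot=-7 at index 0 -> [-7, 7, 9, 11, 19, 37, 21]
Partition 3: pivot=11 at index 3 -> [-7, 7, 9, 11, 19, 37, 21]
Partition 4: pivot=9 at index 2 -> [-7, 7, 9, 11, 19, 37, 21]
Partition 5: pivot=21 at index 5 -> [-7, 7, 9, 11, 19, 21, 37]


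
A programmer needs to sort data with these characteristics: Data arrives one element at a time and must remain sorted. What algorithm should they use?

Best choice: Insertion sort
Reason: Insertion sort naturally handles online/streaming input by inserting each new element into sorted position


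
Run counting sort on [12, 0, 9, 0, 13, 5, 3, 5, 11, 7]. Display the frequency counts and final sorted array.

Count array: [2, 0, 0, 1, 0, 2, 0, 1, 0, 1, 0, 1, 1, 1]
(count[i] = number of elements equal to i)
Cumulative count: [2, 2, 2, 3, 3, 5, 5, 6, 6, 7, 7, 8, 9, 10]
Sorted: [0, 0, 3, 5, 5, 7, 9, 11, 12, 13]


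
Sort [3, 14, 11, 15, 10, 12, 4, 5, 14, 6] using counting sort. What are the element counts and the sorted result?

Count array: [0, 0, 0, 1, 1, 1, 1, 0, 0, 0, 1, 1, 1, 0, 2, 1]
(count[i] = number of elements equal to i)
Cumulative count: [0, 0, 0, 1, 2, 3, 4, 4, 4, 4, 5, 6, 7, 7, 9, 10]
Sorted: [3, 4, 5, 6, 10, 11, 12, 14, 14, 15]


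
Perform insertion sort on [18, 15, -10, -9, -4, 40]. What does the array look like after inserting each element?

First element 18 is already 'sorted'
Insert 15: shifted 1 elements -> [15, 18, -10, -9, -4, 40]
Insert -10: shifted 2 elements -> [-10, 15, 18, -9, -4, 40]
Insert -9: shifted 2 elements -> [-10, -9, 15, 18, -4, 40]
Insert -4: shifted 2 elements -> [-10, -9, -4, 15, 18, 40]
Insert 40: shifted 0 elements -> [-10, -9, -4, 15, 18, 40]


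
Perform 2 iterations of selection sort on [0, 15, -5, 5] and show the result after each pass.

Pass 1: Select minimum -5 at index 2, swap -> [-5, 15, 0, 5]
Pass 2: Select minimum 0 at index 2, swap -> [-5, 0, 15, 5]


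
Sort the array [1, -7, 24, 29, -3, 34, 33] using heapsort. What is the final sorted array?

Build heap: [34, 29, 33, -7, -3, 24, 1]
Extract 34: [33, 29, 24, -7, -3, 1, 34]
Extract 33: [29, 1, 24, -7, -3, 33, 34]
Extract 29: [24, 1, -3, -7, 29, 33, 34]
Extract 24: [1, -7, -3, 24, 29, 33, 34]
Extract 1: [-3, -7, 1, 24, 29, 33, 34]
Extract -3: [-7, -3, 1, 24, 29, 33, 34]


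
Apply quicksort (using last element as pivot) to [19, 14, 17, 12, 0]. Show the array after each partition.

Partition 1: pivot=0 at index 0 -> [0, 14, 17, 12, 19]
Partition 2: pivot=19 at index 4 -> [0, 14, 17, 12, 19]
Partition 3: pivot=12 at index 1 -> [0, 12, 17, 14, 19]
Partition 4: pivot=14 at index 2 -> [0, 12, 14, 17, 19]


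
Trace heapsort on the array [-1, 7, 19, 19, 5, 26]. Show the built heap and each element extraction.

Build heap: [26, 19, 19, 7, 5, -1]
Extract 26: [19, 7, 19, -1, 5, 26]
Extract 19: [19, 7, 5, -1, 19, 26]
Extract 19: [7, -1, 5, 19, 19, 26]
Extract 7: [5, -1, 7, 19, 19, 26]
Extract 5: [-1, 5, 7, 19, 19, 26]


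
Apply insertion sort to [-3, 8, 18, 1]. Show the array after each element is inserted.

First element -3 is already 'sorted'
Insert 8: shifted 0 elements -> [-3, 8, 18, 1]
Insert 18: shifted 0 elements -> [-3, 8, 18, 1]
Insert 1: shifted 2 elements -> [-3, 1, 8, 18]


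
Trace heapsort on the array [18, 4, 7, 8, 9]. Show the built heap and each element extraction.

Build heap: [18, 9, 7, 8, 4]
Extract 18: [9, 8, 7, 4, 18]
Extract 9: [8, 4, 7, 9, 18]
Extract 8: [7, 4, 8, 9, 18]
Extract 7: [4, 7, 8, 9, 18]


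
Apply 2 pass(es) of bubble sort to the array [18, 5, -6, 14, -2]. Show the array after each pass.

After pass 1: [5, -6, 14, -2, 18] (4 swaps)
After pass 2: [-6, 5, -2, 14, 18] (2 swaps)
Total swaps: 6


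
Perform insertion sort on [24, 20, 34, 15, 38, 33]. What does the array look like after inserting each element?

First element 24 is already 'sorted'
Insert 20: shifted 1 elements -> [20, 24, 34, 15, 38, 33]
Insert 34: shifted 0 elements -> [20, 24, 34, 15, 38, 33]
Insert 15: shifted 3 elements -> [15, 20, 24, 34, 38, 33]
Insert 38: shifted 0 elements -> [15, 20, 24, 34, 38, 33]
Insert 33: shifted 2 elements -> [15, 20, 24, 33, 34, 38]


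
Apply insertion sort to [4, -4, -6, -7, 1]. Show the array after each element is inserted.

First element 4 is already 'sorted'
Insert -4: shifted 1 elements -> [-4, 4, -6, -7, 1]
Insert -6: shifted 2 elements -> [-6, -4, 4, -7, 1]
Insert -7: shifted 3 elements -> [-7, -6, -4, 4, 1]
Insert 1: shifted 1 elements -> [-7, -6, -4, 1, 4]


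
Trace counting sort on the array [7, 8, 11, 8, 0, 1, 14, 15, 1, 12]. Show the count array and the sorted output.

Count array: [1, 2, 0, 0, 0, 0, 0, 1, 2, 0, 0, 1, 1, 0, 1, 1]
(count[i] = number of elements equal to i)
Cumulative count: [1, 3, 3, 3, 3, 3, 3, 4, 6, 6, 6, 7, 8, 8, 9, 10]
Sorted: [0, 1, 1, 7, 8, 8, 11, 12, 14, 15]


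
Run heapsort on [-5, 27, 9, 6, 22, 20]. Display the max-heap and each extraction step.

Build heap: [27, 22, 20, 6, -5, 9]
Extract 27: [22, 9, 20, 6, -5, 27]
Extract 22: [20, 9, -5, 6, 22, 27]
Extract 20: [9, 6, -5, 20, 22, 27]
Extract 9: [6, -5, 9, 20, 22, 27]
Extract 6: [-5, 6, 9, 20, 22, 27]


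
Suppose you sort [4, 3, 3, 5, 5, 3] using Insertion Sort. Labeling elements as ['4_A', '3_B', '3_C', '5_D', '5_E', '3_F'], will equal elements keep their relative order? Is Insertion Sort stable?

Trace Insertion Sort on the labeled array (the key is the number; the letter only tracks identity):
  Insert 3_B at index 0: [3_B, 4_A, 3_C, 5_D, 5_E, 3_F]
  Insert 3_C at index 1: [3_B, 3_C, 4_A, 5_D, 5_E, 3_F]
  Insert 5_D at index 3: [3_B, 3_C, 4_A, 5_D, 5_E, 3_F]
  Insert 5_E at index 4: [3_B, 3_C, 4_A, 5_D, 5_E, 3_F]
  Insert 3_F at index 2: [3_B, 3_C, 3_F, 4_A, 5_D, 5_E]
Final order: [3_B, 3_C, 3_F, 4_A, 5_D, 5_E]
Equal keys:
  value 3: originally 3_B, 3_C, 3_F; after sorting 3_B, 3_C, 3_F -> order preserved
  value 5: originally 5_D, 5_E; after sorting 5_D, 5_E -> order preserved
All equal keys kept their original relative order. Insertion Sort is stable: elements are shifted only while they are strictly greater than the key, so a key is inserted after any equal elements already placed.
Answer: Stable


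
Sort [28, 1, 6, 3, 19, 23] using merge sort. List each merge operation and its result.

Divide and conquer:
  Merge [1] + [6] -> [1, 6]
  Merge [28] + [1, 6] -> [1, 6, 28]
  Merge [19] + [23] -> [19, 23]
  Merge [3] + [19, 23] -> [3, 19, 23]
  Merge [1, 6, 28] + [3, 19, 23] -> [1, 3, 6, 19, 23, 28]


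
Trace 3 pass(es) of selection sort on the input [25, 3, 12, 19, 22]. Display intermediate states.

Pass 1: Select minimum 3 at index 1, swap -> [3, 25, 12, 19, 22]
Pass 2: Select minimum 12 at index 2, swap -> [3, 12, 25, 19, 22]
Pass 3: Select minimum 19 at index 3, swap -> [3, 12, 19, 25, 22]


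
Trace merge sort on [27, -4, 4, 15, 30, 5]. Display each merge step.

Divide and conquer:
  Merge [-4] + [4] -> [-4, 4]
  Merge [27] + [-4, 4] -> [-4, 4, 27]
  Merge [30] + [5] -> [5, 30]
  Merge [15] + [5, 30] -> [5, 15, 30]
  Merge [-4, 4, 27] + [5, 15, 30] -> [-4, 4, 5, 15, 27, 30]


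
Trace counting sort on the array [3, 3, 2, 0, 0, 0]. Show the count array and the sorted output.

Count array: [3, 0, 1, 2]
(count[i] = number of elements equal to i)
Cumulative count: [3, 3, 4, 6]
Sorted: [0, 0, 0, 2, 3, 3]


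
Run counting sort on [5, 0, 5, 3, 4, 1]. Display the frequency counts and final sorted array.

Count array: [1, 1, 0, 1, 1, 2]
(count[i] = number of elements equal to i)
Cumulative count: [1, 2, 2, 3, 4, 6]
Sorted: [0, 1, 3, 4, 5, 5]


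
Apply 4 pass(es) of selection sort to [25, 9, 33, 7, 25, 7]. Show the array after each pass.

Pass 1: Select minimum 7 at index 3, swap -> [7, 9, 33, 25, 25, 7]
Pass 2: Select minimum 7 at index 5, swap -> [7, 7, 33, 25, 25, 9]
Pass 3: Select minimum 9 at index 5, swap -> [7, 7, 9, 25, 25, 33]
Pass 4: Select minimum 25 at index 3, swap -> [7, 7, 9, 25, 25, 33]


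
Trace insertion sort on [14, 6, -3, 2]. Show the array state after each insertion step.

First element 14 is already 'sorted'
Insert 6: shifted 1 elements -> [6, 14, -3, 2]
Insert -3: shifted 2 elements -> [-3, 6, 14, 2]
Insert 2: shifted 2 elements -> [-3, 2, 6, 14]


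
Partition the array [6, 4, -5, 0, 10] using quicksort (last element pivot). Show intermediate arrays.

Partition 1: pivot=10 at index 4 -> [6, 4, -5, 0, 10]
Partition 2: pivot=0 at index 1 -> [-5, 0, 6, 4, 10]
Partition 3: pivot=4 at index 2 -> [-5, 0, 4, 6, 10]


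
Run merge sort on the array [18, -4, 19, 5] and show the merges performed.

Divide and conquer:
  Merge [18] + [-4] -> [-4, 18]
  Merge [19] + [5] -> [5, 19]
  Merge [-4, 18] + [5, 19] -> [-4, 5, 18, 19]


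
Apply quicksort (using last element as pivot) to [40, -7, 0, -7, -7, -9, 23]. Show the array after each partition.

Partition 1: pivot=23 at index 5 -> [-7, 0, -7, -7, -9, 23, 40]
Partition 2: pivot=-9 at index 0 -> [-9, 0, -7, -7, -7, 23, 40]
Partition 3: pivot=-7 at index 3 -> [-9, -7, -7, -7, 0, 23, 40]
Partition 4: pivot=-7 at index 2 -> [-9, -7, -7, -7, 0, 23, 40]


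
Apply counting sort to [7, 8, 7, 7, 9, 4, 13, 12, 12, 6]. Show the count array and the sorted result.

Count array: [0, 0, 0, 0, 1, 0, 1, 3, 1, 1, 0, 0, 2, 1]
(count[i] = number of elements equal to i)
Cumulative count: [0, 0, 0, 0, 1, 1, 2, 5, 6, 7, 7, 7, 9, 10]
Sorted: [4, 6, 7, 7, 7, 8, 9, 12, 12, 13]


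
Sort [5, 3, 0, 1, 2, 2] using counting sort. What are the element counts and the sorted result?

Count array: [1, 1, 2, 1, 0, 1]
(count[i] = number of elements equal to i)
Cumulative count: [1, 2, 4, 5, 5, 6]
Sorted: [0, 1, 2, 2, 3, 5]


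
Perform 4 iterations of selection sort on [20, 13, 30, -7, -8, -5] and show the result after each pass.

Pass 1: Select minimum -8 at index 4, swap -> [-8, 13, 30, -7, 20, -5]
Pass 2: Select minimum -7 at index 3, swap -> [-8, -7, 30, 13, 20, -5]
Pass 3: Select minimum -5 at index 5, swap -> [-8, -7, -5, 13, 20, 30]
Pass 4: Select minimum 13 at index 3, swap -> [-8, -7, -5, 13, 20, 30]


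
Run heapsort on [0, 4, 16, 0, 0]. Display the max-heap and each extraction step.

Build heap: [16, 4, 0, 0, 0]
Extract 16: [4, 0, 0, 0, 16]
Extract 4: [0, 0, 0, 4, 16]
Extract 0: [0, 0, 0, 4, 16]
Extract 0: [0, 0, 0, 4, 16]


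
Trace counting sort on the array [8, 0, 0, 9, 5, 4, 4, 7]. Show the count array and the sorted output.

Count array: [2, 0, 0, 0, 2, 1, 0, 1, 1, 1]
(count[i] = number of elements equal to i)
Cumulative count: [2, 2, 2, 2, 4, 5, 5, 6, 7, 8]
Sorted: [0, 0, 4, 4, 5, 7, 8, 9]


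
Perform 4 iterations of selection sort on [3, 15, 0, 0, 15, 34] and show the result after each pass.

Pass 1: Select minimum 0 at index 2, swap -> [0, 15, 3, 0, 15, 34]
Pass 2: Select minimum 0 at index 3, swap -> [0, 0, 3, 15, 15, 34]
Pass 3: Select minimum 3 at index 2, swap -> [0, 0, 3, 15, 15, 34]
Pass 4: Select minimum 15 at index 3, swap -> [0, 0, 3, 15, 15, 34]


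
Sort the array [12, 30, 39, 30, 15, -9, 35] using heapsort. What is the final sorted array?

Build heap: [39, 30, 35, 30, 15, -9, 12]
Extract 39: [35, 30, 12, 30, 15, -9, 39]
Extract 35: [30, 30, 12, -9, 15, 35, 39]
Extract 30: [30, 15, 12, -9, 30, 35, 39]
Extract 30: [15, -9, 12, 30, 30, 35, 39]
Extract 15: [12, -9, 15, 30, 30, 35, 39]
Extract 12: [-9, 12, 15, 30, 30, 35, 39]


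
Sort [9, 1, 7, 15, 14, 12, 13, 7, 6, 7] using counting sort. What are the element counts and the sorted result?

Count array: [0, 1, 0, 0, 0, 0, 1, 3, 0, 1, 0, 0, 1, 1, 1, 1]
(count[i] = number of elements equal to i)
Cumulative count: [0, 1, 1, 1, 1, 1, 2, 5, 5, 6, 6, 6, 7, 8, 9, 10]
Sorted: [1, 6, 7, 7, 7, 9, 12, 13, 14, 15]


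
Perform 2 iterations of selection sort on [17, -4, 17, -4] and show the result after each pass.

Pass 1: Select minimum -4 at index 1, swap -> [-4, 17, 17, -4]
Pass 2: Select minimum -4 at index 3, swap -> [-4, -4, 17, 17]


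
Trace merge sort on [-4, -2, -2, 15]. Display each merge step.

Divide and conquer:
  Merge [-4] + [-2] -> [-4, -2]
  Merge [-2] + [15] -> [-2, 15]
  Merge [-4, -2] + [-2, 15] -> [-4, -2, -2, 15]


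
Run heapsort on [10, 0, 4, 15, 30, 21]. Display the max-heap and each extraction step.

Build heap: [30, 15, 21, 10, 0, 4]
Extract 30: [21, 15, 4, 10, 0, 30]
Extract 21: [15, 10, 4, 0, 21, 30]
Extract 15: [10, 0, 4, 15, 21, 30]
Extract 10: [4, 0, 10, 15, 21, 30]
Extract 4: [0, 4, 10, 15, 21, 30]


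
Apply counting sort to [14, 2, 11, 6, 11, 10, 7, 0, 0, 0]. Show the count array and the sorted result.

Count array: [3, 0, 1, 0, 0, 0, 1, 1, 0, 0, 1, 2, 0, 0, 1]
(count[i] = number of elements equal to i)
Cumulative count: [3, 3, 4, 4, 4, 4, 5, 6, 6, 6, 7, 9, 9, 9, 10]
Sorted: [0, 0, 0, 2, 6, 7, 10, 11, 11, 14]


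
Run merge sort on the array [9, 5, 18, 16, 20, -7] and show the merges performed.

Divide and conquer:
  Merge [5] + [18] -> [5, 18]
  Merge [9] + [5, 18] -> [5, 9, 18]
  Merge [20] + [-7] -> [-7, 20]
  Merge [16] + [-7, 20] -> [-7, 16, 20]
  Merge [5, 9, 18] + [-7, 16, 20] -> [-7, 5, 9, 16, 18, 20]


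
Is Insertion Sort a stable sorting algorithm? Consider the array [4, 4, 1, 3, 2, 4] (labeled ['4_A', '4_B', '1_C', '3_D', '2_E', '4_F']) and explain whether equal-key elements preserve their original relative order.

Trace Insertion Sort on the labeled array (the key is the number; the letter only tracks identity):
  Insert 4_B at index 1: [4_A, 4_B, 1_C, 3_D, 2_E, 4_F]
  Insert 1_C at index 0: [1_C, 4_A, 4_B, 3_D, 2_E, 4_F]
  Insert 3_D at index 1: [1_C, 3_D, 4_A, 4_B, 2_E, 4_F]
  Insert 2_E at index 1: [1_C, 2_E, 3_D, 4_A, 4_B, 4_F]
  Insert 4_F at index 5: [1_C, 2_E, 3_D, 4_A, 4_B, 4_F]
Final order: [1_C, 2_E, 3_D, 4_A, 4_B, 4_F]
Equal keys:
  value 4: originally 4_A, 4_B, 4_F; after sorting 4_A, 4_B, 4_F -> order preserved
All equal keys kept their original relative order. Insertion Sort is stable: elements are shifted only while they are strictly greater than the key, so a key is inserted after any equal elements already placed.
Answer: Stable
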